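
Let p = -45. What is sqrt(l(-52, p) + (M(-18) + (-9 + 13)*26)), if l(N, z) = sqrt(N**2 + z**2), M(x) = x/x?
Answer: sqrt(105 + sqrt(4729)) ≈ 13.182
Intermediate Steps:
M(x) = 1
sqrt(l(-52, p) + (M(-18) + (-9 + 13)*26)) = sqrt(sqrt((-52)**2 + (-45)**2) + (1 + (-9 + 13)*26)) = sqrt(sqrt(2704 + 2025) + (1 + 4*26)) = sqrt(sqrt(4729) + (1 + 104)) = sqrt(sqrt(4729) + 105) = sqrt(105 + sqrt(4729))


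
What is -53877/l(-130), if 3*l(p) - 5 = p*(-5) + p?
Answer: -53877/175 ≈ -307.87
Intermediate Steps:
l(p) = 5/3 - 4*p/3 (l(p) = 5/3 + (p*(-5) + p)/3 = 5/3 + (-5*p + p)/3 = 5/3 + (-4*p)/3 = 5/3 - 4*p/3)
-53877/l(-130) = -53877/(5/3 - 4/3*(-130)) = -53877/(5/3 + 520/3) = -53877/175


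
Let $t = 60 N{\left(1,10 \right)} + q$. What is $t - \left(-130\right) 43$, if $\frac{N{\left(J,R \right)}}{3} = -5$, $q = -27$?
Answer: $4663$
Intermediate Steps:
$N{\left(J,R \right)} = -15$ ($N{\left(J,R \right)} = 3 \left(-5\right) = -15$)
$t = -927$ ($t = 60 \left(-15\right) - 27 = -900 - 27 = -927$)
$t - \left(-130\right) 43 = -927 - \left(-130\right) 43 = -927 - -5590 = -927 + 5590 = 4663$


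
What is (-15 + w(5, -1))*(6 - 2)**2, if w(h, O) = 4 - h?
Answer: -256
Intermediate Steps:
(-15 + w(5, -1))*(6 - 2)**2 = (-15 + (4 - 1*5))*(6 - 2)**2 = (-15 + (4 - 5))*4**2 = (-15 - 1)*16 = -16*16 = -256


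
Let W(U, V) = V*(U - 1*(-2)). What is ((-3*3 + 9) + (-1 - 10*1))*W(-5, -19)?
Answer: -627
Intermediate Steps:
W(U, V) = V*(2 + U) (W(U, V) = V*(U + 2) = V*(2 + U))
((-3*3 + 9) + (-1 - 10*1))*W(-5, -19) = ((-3*3 + 9) + (-1 - 10*1))*(-19*(2 - 5)) = ((-9 + 9) + (-1 - 10))*(-19*(-3)) = (0 - 11)*57 = -11*57 = -627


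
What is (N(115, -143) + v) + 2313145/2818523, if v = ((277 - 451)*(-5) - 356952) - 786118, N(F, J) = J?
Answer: -3219717706244/2818523 ≈ -1.1423e+6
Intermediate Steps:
v = -1142200 (v = (-174*(-5) - 356952) - 786118 = (870 - 356952) - 786118 = -356082 - 786118 = -1142200)
(N(115, -143) + v) + 2313145/2818523 = (-143 - 1142200) + 2313145/2818523 = -1142343 + 2313145*(1/2818523) = -1142343 + 2313145/2818523 = -3219717706244/2818523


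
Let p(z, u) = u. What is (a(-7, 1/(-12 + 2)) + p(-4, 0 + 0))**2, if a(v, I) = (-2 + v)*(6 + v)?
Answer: 81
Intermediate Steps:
(a(-7, 1/(-12 + 2)) + p(-4, 0 + 0))**2 = ((-12 + (-7)**2 + 4*(-7)) + (0 + 0))**2 = ((-12 + 49 - 28) + 0)**2 = (9 + 0)**2 = 9**2 = 81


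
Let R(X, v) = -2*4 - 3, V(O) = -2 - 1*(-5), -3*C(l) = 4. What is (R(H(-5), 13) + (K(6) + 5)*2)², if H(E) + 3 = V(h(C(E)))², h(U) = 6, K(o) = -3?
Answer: 49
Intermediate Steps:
C(l) = -4/3 (C(l) = -⅓*4 = -4/3)
V(O) = 3 (V(O) = -2 + 5 = 3)
H(E) = 6 (H(E) = -3 + 3² = -3 + 9 = 6)
R(X, v) = -11 (R(X, v) = -8 - 3 = -11)
(R(H(-5), 13) + (K(6) + 5)*2)² = (-11 + (-3 + 5)*2)² = (-11 + 2*2)² = (-11 + 4)² = (-7)² = 49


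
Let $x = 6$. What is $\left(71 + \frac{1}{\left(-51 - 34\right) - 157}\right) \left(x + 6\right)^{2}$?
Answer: $\frac{1237032}{121} \approx 10223.0$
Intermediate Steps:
$\left(71 + \frac{1}{\left(-51 - 34\right) - 157}\right) \left(x + 6\right)^{2} = \left(71 + \frac{1}{\left(-51 - 34\right) - 157}\right) \left(6 + 6\right)^{2} = \left(71 + \frac{1}{-85 - 157}\right) 12^{2} = \left(71 + \frac{1}{-242}\right) 144 = \left(71 - \frac{1}{242}\right) 144 = \frac{17181}{242} \cdot 144 = \frac{1237032}{121}$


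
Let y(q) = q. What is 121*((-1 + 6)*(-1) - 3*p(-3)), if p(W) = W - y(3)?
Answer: 1573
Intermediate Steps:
p(W) = -3 + W (p(W) = W - 1*3 = W - 3 = -3 + W)
121*((-1 + 6)*(-1) - 3*p(-3)) = 121*((-1 + 6)*(-1) - 3*(-3 - 3)) = 121*(5*(-1) - 3*(-6)) = 121*(-5 + 18) = 121*13 = 1573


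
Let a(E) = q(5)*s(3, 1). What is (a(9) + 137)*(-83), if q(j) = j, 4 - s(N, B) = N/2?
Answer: -24817/2 ≈ -12409.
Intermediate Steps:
s(N, B) = 4 - N/2
a(E) = 25/2 (a(E) = 5*(4 - 1/2*3) = 5*(4 - 3/2) = 5*(5/2) = 25/2)
(a(9) + 137)*(-83) = (25/2 + 137)*(-83) = (299/2)*(-83) = -24817/2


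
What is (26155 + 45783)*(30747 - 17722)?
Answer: 936992450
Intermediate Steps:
(26155 + 45783)*(30747 - 17722) = 71938*13025 = 936992450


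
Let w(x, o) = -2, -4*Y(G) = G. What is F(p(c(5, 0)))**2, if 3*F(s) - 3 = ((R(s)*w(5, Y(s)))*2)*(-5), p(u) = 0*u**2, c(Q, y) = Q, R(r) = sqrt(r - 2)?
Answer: -791/9 + 40*I*sqrt(2)/3 ≈ -87.889 + 18.856*I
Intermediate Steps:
R(r) = sqrt(-2 + r)
Y(G) = -G/4
p(u) = 0
F(s) = 1 + 20*sqrt(-2 + s)/3 (F(s) = 1 + (((sqrt(-2 + s)*(-2))*2)*(-5))/3 = 1 + ((-2*sqrt(-2 + s)*2)*(-5))/3 = 1 + (-4*sqrt(-2 + s)*(-5))/3 = 1 + (20*sqrt(-2 + s))/3 = 1 + 20*sqrt(-2 + s)/3)
F(p(c(5, 0)))**2 = (1 + 20*sqrt(-2 + 0)/3)**2 = (1 + 20*sqrt(-2)/3)**2 = (1 + 20*(I*sqrt(2))/3)**2 = (1 + 20*I*sqrt(2)/3)**2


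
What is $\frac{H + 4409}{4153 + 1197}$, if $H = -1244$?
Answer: $\frac{633}{1070} \approx 0.59159$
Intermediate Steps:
$\frac{H + 4409}{4153 + 1197} = \frac{-1244 + 4409}{4153 + 1197} = \frac{3165}{5350} = 3165 \cdot \frac{1}{5350} = \frac{633}{1070}$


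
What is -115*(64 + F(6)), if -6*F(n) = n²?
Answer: -6670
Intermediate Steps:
F(n) = -n²/6
-115*(64 + F(6)) = -115*(64 - ⅙*6²) = -115*(64 - ⅙*36) = -115*(64 - 6) = -115*58 = -6670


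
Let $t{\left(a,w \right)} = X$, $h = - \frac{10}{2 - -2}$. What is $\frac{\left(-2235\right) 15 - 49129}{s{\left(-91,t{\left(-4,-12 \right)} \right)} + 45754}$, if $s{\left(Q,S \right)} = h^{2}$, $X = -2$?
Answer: $- \frac{330616}{183041} \approx -1.8062$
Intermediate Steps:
$h = - \frac{5}{2}$ ($h = - \frac{10}{2 + 2} = - \frac{10}{4} = \left(-10\right) \frac{1}{4} = - \frac{5}{2} \approx -2.5$)
$t{\left(a,w \right)} = -2$
$s{\left(Q,S \right)} = \frac{25}{4}$ ($s{\left(Q,S \right)} = \left(- \frac{5}{2}\right)^{2} = \frac{25}{4}$)
$\frac{\left(-2235\right) 15 - 49129}{s{\left(-91,t{\left(-4,-12 \right)} \right)} + 45754} = \frac{\left(-2235\right) 15 - 49129}{\frac{25}{4} + 45754} = \frac{-33525 - 49129}{\frac{183041}{4}} = \left(-82654\right) \frac{4}{183041} = - \frac{330616}{183041}$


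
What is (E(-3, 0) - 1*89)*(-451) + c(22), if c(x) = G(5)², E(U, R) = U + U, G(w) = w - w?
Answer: 42845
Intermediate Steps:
G(w) = 0
E(U, R) = 2*U
c(x) = 0 (c(x) = 0² = 0)
(E(-3, 0) - 1*89)*(-451) + c(22) = (2*(-3) - 1*89)*(-451) + 0 = (-6 - 89)*(-451) + 0 = -95*(-451) + 0 = 42845 + 0 = 42845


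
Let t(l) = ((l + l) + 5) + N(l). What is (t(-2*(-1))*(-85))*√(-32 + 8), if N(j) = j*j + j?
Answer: -2550*I*√6 ≈ -6246.2*I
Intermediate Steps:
N(j) = j + j² (N(j) = j² + j = j + j²)
t(l) = 5 + 2*l + l*(1 + l) (t(l) = ((l + l) + 5) + l*(1 + l) = (2*l + 5) + l*(1 + l) = (5 + 2*l) + l*(1 + l) = 5 + 2*l + l*(1 + l))
(t(-2*(-1))*(-85))*√(-32 + 8) = ((5 + (-2*(-1))² + 3*(-2*(-1)))*(-85))*√(-32 + 8) = ((5 + 2² + 3*2)*(-85))*√(-24) = ((5 + 4 + 6)*(-85))*(2*I*√6) = (15*(-85))*(2*I*√6) = -2550*I*√6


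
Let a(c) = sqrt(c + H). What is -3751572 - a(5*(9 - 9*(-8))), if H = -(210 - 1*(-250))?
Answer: -3751572 - I*sqrt(55) ≈ -3.7516e+6 - 7.4162*I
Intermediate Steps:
H = -460 (H = -(210 + 250) = -1*460 = -460)
a(c) = sqrt(-460 + c) (a(c) = sqrt(c - 460) = sqrt(-460 + c))
-3751572 - a(5*(9 - 9*(-8))) = -3751572 - sqrt(-460 + 5*(9 - 9*(-8))) = -3751572 - sqrt(-460 + 5*(9 + 72)) = -3751572 - sqrt(-460 + 5*81) = -3751572 - sqrt(-460 + 405) = -3751572 - sqrt(-55) = -3751572 - I*sqrt(55)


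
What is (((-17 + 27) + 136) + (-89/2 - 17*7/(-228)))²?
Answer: 541074121/51984 ≈ 10408.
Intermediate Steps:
(((-17 + 27) + 136) + (-89/2 - 17*7/(-228)))² = ((10 + 136) + (-89*½ - 119*(-1/228)))² = (146 + (-89/2 + 119/228))² = (146 - 10027/228)² = (23261/228)² = 541074121/51984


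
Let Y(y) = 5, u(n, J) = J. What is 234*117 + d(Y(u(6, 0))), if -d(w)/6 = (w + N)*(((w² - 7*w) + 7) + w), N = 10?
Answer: 27198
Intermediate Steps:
d(w) = -6*(10 + w)*(7 + w² - 6*w) (d(w) = -6*(w + 10)*(((w² - 7*w) + 7) + w) = -6*(10 + w)*((7 + w² - 7*w) + w) = -6*(10 + w)*(7 + w² - 6*w))
234*117 + d(Y(u(6, 0))) = 234*117 + (-420 - 24*5² - 6*5³ + 318*5) = 27378 + (-420 - 24*25 - 6*125 + 1590) = 27378 + (-420 - 600 - 750 + 1590) = 27378 - 180 = 27198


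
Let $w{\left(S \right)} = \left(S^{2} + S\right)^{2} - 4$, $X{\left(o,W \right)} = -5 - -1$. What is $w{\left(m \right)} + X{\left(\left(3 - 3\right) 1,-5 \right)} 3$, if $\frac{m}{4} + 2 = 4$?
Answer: $5168$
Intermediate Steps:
$m = 8$ ($m = -8 + 4 \cdot 4 = -8 + 16 = 8$)
$X{\left(o,W \right)} = -4$ ($X{\left(o,W \right)} = -5 + 1 = -4$)
$w{\left(S \right)} = -4 + \left(S + S^{2}\right)^{2}$ ($w{\left(S \right)} = \left(S + S^{2}\right)^{2} - 4 = -4 + \left(S + S^{2}\right)^{2}$)
$w{\left(m \right)} + X{\left(\left(3 - 3\right) 1,-5 \right)} 3 = \left(-4 + 8^{2} \left(1 + 8\right)^{2}\right) - 12 = \left(-4 + 64 \cdot 9^{2}\right) - 12 = \left(-4 + 64 \cdot 81\right) - 12 = \left(-4 + 5184\right) - 12 = 5180 - 12 = 5168$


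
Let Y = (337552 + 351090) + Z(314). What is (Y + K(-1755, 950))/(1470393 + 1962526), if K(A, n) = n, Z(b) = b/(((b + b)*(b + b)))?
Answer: 866127553/4311746264 ≈ 0.20088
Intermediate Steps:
Z(b) = 1/(4*b) (Z(b) = b/(((2*b)*(2*b))) = b/((4*b²)) = b*(1/(4*b²)) = 1/(4*b))
Y = 864934353/1256 (Y = (337552 + 351090) + (¼)/314 = 688642 + (¼)*(1/314) = 688642 + 1/1256 = 864934353/1256 ≈ 6.8864e+5)
(Y + K(-1755, 950))/(1470393 + 1962526) = (864934353/1256 + 950)/(1470393 + 1962526) = (866127553/1256)/3432919 = (866127553/1256)*(1/3432919) = 866127553/4311746264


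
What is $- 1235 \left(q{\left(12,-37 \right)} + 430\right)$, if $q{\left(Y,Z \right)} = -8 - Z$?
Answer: $-566865$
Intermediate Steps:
$- 1235 \left(q{\left(12,-37 \right)} + 430\right) = - 1235 \left(\left(-8 - -37\right) + 430\right) = - 1235 \left(\left(-8 + 37\right) + 430\right) = - 1235 \left(29 + 430\right) = \left(-1235\right) 459 = -566865$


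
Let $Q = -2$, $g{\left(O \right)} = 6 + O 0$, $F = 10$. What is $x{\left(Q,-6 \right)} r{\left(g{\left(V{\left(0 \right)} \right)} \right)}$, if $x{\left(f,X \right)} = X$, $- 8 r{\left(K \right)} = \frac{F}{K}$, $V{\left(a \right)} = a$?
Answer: $\frac{5}{4} \approx 1.25$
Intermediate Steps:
$g{\left(O \right)} = 6$ ($g{\left(O \right)} = 6 + 0 = 6$)
$r{\left(K \right)} = - \frac{5}{4 K}$ ($r{\left(K \right)} = - \frac{10 \frac{1}{K}}{8} = - \frac{5}{4 K}$)
$x{\left(Q,-6 \right)} r{\left(g{\left(V{\left(0 \right)} \right)} \right)} = - 6 \left(- \frac{5}{4 \cdot 6}\right) = - 6 \left(\left(- \frac{5}{4}\right) \frac{1}{6}\right) = \left(-6\right) \left(- \frac{5}{24}\right) = \frac{5}{4}$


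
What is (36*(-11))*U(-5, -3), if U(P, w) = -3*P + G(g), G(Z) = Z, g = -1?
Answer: -5544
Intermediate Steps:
U(P, w) = -1 - 3*P (U(P, w) = -3*P - 1 = -1 - 3*P)
(36*(-11))*U(-5, -3) = (36*(-11))*(-1 - 3*(-5)) = -396*(-1 + 15) = -396*14 = -5544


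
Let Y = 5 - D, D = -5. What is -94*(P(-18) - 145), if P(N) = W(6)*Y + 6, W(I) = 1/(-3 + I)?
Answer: 38258/3 ≈ 12753.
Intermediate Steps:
Y = 10 (Y = 5 - 1*(-5) = 5 + 5 = 10)
P(N) = 28/3 (P(N) = 10/(-3 + 6) + 6 = 10/3 + 6 = 28/3)
-94*(P(-18) - 145) = -94*(28/3 - 145) = -94*(-407/3) = 38258/3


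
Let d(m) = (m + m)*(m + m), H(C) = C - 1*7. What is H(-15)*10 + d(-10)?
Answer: 180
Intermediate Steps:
H(C) = -7 + C (H(C) = C - 7 = -7 + C)
d(m) = 4*m**2 (d(m) = (2*m)*(2*m) = 4*m**2)
H(-15)*10 + d(-10) = (-7 - 15)*10 + 4*(-10)**2 = -22*10 + 4*100 = -220 + 400 = 180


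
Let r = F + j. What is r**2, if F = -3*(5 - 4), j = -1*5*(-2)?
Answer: 49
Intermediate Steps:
j = 10 (j = -5*(-2) = 10)
F = -3 (F = -3*1 = -3)
r = 7 (r = -3 + 10 = 7)
r**2 = 7**2 = 49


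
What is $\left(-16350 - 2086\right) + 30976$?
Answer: $12540$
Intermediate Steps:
$\left(-16350 - 2086\right) + 30976 = -18436 + 30976 = 12540$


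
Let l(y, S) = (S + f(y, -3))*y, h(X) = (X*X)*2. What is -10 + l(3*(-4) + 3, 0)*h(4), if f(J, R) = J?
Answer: 2582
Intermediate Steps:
h(X) = 2*X² (h(X) = X²*2 = 2*X²)
l(y, S) = y*(S + y) (l(y, S) = (S + y)*y = y*(S + y))
-10 + l(3*(-4) + 3, 0)*h(4) = -10 + ((3*(-4) + 3)*(0 + (3*(-4) + 3)))*(2*4²) = -10 + ((-12 + 3)*(0 + (-12 + 3)))*(2*16) = -10 - 9*(0 - 9)*32 = -10 - 9*(-9)*32 = -10 + 81*32 = -10 + 2592 = 2582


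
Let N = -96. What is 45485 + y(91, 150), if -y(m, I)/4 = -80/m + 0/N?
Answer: 4139455/91 ≈ 45489.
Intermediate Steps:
y(m, I) = 320/m (y(m, I) = -4*(-80/m + 0/(-96)) = -4*(-80/m + 0*(-1/96)) = -4*(-80/m + 0) = -(-320)/m = 320/m)
45485 + y(91, 150) = 45485 + 320/91 = 4139455/91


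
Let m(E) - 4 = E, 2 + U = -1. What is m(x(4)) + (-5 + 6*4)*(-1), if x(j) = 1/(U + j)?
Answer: -14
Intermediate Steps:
U = -3 (U = -2 - 1 = -3)
x(j) = 1/(-3 + j)
m(E) = 4 + E
m(x(4)) + (-5 + 6*4)*(-1) = (4 + 1/(-3 + 4)) + (-5 + 6*4)*(-1) = (4 + 1/1) + (-5 + 24)*(-1) = (4 + 1) + 19*(-1) = 5 - 19 = -14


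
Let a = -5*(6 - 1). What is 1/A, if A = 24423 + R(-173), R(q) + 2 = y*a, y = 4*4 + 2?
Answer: 1/23971 ≈ 4.1717e-5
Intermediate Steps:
y = 18 (y = 16 + 2 = 18)
a = -25 (a = -5*5 = -25)
R(q) = -452 (R(q) = -2 + 18*(-25) = -2 - 450 = -452)
A = 23971 (A = 24423 - 452 = 23971)
1/A = 1/23971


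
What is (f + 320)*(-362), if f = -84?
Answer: -85432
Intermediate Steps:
(f + 320)*(-362) = (-84 + 320)*(-362) = 236*(-362) = -85432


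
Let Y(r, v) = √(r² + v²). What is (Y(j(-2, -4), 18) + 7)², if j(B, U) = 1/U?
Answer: (28 + √5185)²/16 ≈ 625.09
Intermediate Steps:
(Y(j(-2, -4), 18) + 7)² = (√((1/(-4))² + 18²) + 7)² = (√((-¼)² + 324) + 7)² = (√(1/16 + 324) + 7)² = (√(5185/16) + 7)² = (√5185/4 + 7)² = (7 + √5185/4)²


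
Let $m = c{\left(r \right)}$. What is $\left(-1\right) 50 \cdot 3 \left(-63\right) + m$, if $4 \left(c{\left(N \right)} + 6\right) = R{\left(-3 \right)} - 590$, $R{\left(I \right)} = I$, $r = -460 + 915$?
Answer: $\frac{37183}{4} \approx 9295.8$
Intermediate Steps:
$r = 455$
$c{\left(N \right)} = - \frac{617}{4}$ ($c{\left(N \right)} = -6 + \frac{-3 - 590}{4} = -6 + \frac{1}{4} \left(-593\right) = -6 - \frac{593}{4} = - \frac{617}{4}$)
$m = - \frac{617}{4} \approx -154.25$
$\left(-1\right) 50 \cdot 3 \left(-63\right) + m = \left(-1\right) 50 \cdot 3 \left(-63\right) - \frac{617}{4} = \left(-50\right) 3 \left(-63\right) - \frac{617}{4} = \left(-150\right) \left(-63\right) - \frac{617}{4} = 9450 - \frac{617}{4} = \frac{37183}{4}$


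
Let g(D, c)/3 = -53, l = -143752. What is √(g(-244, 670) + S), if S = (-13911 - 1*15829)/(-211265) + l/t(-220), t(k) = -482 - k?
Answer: √11943001363800297/5535143 ≈ 19.744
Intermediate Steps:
g(D, c) = -159 (g(D, c) = 3*(-53) = -159)
S = 3037755816/5535143 (S = (-13911 - 1*15829)/(-211265) - 143752/(-482 - 1*(-220)) = (-13911 - 15829)*(-1/211265) - 143752/(-482 + 220) = -29740*(-1/211265) - 143752/(-262) = 5948/42253 - 143752*(-1/262) = 5948/42253 + 71876/131 = 3037755816/5535143 ≈ 548.81)
√(g(-244, 670) + S) = √(-159 + 3037755816/5535143) = √(2157668079/5535143) = √11943001363800297/5535143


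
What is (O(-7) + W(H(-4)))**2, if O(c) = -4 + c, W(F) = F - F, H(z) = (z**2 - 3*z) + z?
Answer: 121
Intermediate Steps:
H(z) = z**2 - 2*z
W(F) = 0
(O(-7) + W(H(-4)))**2 = ((-4 - 7) + 0)**2 = (-11 + 0)**2 = (-11)**2 = 121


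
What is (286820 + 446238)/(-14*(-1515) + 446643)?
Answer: 733058/467853 ≈ 1.5669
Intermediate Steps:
(286820 + 446238)/(-14*(-1515) + 446643) = 733058/(21210 + 446643) = 733058/467853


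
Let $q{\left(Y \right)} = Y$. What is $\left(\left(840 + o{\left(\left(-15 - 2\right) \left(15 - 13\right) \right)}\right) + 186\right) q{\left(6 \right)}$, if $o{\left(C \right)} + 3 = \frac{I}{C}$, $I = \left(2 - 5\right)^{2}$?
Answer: $\frac{104319}{17} \approx 6136.4$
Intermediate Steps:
$I = 9$ ($I = \left(-3\right)^{2} = 9$)
$o{\left(C \right)} = -3 + \frac{9}{C}$
$\left(\left(840 + o{\left(\left(-15 - 2\right) \left(15 - 13\right) \right)}\right) + 186\right) q{\left(6 \right)} = \left(\left(840 - \left(3 - \frac{9}{\left(-15 - 2\right) \left(15 - 13\right)}\right)\right) + 186\right) 6 = \left(\left(840 - \left(3 - \frac{9}{\left(-17\right) 2}\right)\right) + 186\right) 6 = \left(\left(840 - \left(3 - \frac{9}{-34}\right)\right) + 186\right) 6 = \left(\left(840 + \left(-3 + 9 \left(- \frac{1}{34}\right)\right)\right) + 186\right) 6 = \left(\left(840 - \frac{111}{34}\right) + 186\right) 6 = \left(\frac{28449}{34} + 186\right) 6 = \frac{34773}{34} \cdot 6 = \frac{104319}{17}$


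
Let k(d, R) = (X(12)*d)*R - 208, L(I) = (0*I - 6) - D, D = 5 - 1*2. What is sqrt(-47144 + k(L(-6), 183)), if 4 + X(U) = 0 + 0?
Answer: 2*I*sqrt(10191) ≈ 201.9*I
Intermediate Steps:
X(U) = -4 (X(U) = -4 + (0 + 0) = -4 + 0 = -4)
D = 3 (D = 5 - 2 = 3)
L(I) = -9 (L(I) = (0*I - 6) - 1*3 = (0 - 6) - 3 = -6 - 3 = -9)
k(d, R) = -208 - 4*R*d (k(d, R) = (-4*d)*R - 208 = -4*R*d - 208 = -208 - 4*R*d)
sqrt(-47144 + k(L(-6), 183)) = sqrt(-47144 + (-208 - 4*183*(-9))) = sqrt(-47144 + (-208 + 6588)) = sqrt(-47144 + 6380) = sqrt(-40764) = 2*I*sqrt(10191)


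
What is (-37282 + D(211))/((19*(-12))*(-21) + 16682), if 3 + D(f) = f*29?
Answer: -15583/10735 ≈ -1.4516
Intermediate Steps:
D(f) = -3 + 29*f (D(f) = -3 + f*29 = -3 + 29*f)
(-37282 + D(211))/((19*(-12))*(-21) + 16682) = (-37282 + (-3 + 29*211))/((19*(-12))*(-21) + 16682) = (-37282 + (-3 + 6119))/(-228*(-21) + 16682) = (-37282 + 6116)/(4788 + 16682) = -31166/21470 = -31166*1/21470 = -15583/10735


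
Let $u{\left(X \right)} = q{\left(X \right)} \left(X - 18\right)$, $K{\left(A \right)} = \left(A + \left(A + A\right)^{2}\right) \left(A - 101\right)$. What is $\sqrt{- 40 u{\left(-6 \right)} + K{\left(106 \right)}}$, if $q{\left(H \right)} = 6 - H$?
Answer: $\sqrt{236770} \approx 486.59$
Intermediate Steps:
$K{\left(A \right)} = \left(-101 + A\right) \left(A + 4 A^{2}\right)$ ($K{\left(A \right)} = \left(A + \left(2 A\right)^{2}\right) \left(-101 + A\right) = \left(A + 4 A^{2}\right) \left(-101 + A\right) = \left(-101 + A\right) \left(A + 4 A^{2}\right)$)
$u{\left(X \right)} = \left(-18 + X\right) \left(6 - X\right)$ ($u{\left(X \right)} = \left(6 - X\right) \left(X - 18\right) = \left(6 - X\right) \left(-18 + X\right) = \left(-18 + X\right) \left(6 - X\right)$)
$\sqrt{- 40 u{\left(-6 \right)} + K{\left(106 \right)}} = \sqrt{- 40 \left(- \left(-18 - 6\right) \left(-6 - 6\right)\right) + 106 \left(-101 - 42718 + 4 \cdot 106^{2}\right)} = \sqrt{- 40 \left(\left(-1\right) \left(-24\right) \left(-12\right)\right) + 106 \left(-101 - 42718 + 4 \cdot 11236\right)} = \sqrt{\left(-40\right) \left(-288\right) + 106 \left(-101 - 42718 + 44944\right)} = \sqrt{11520 + 106 \cdot 2125} = \sqrt{11520 + 225250} = \sqrt{236770}$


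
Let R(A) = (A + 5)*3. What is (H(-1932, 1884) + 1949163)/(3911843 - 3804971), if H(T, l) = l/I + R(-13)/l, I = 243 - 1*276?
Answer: 3366105883/184567944 ≈ 18.238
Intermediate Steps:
I = -33 (I = 243 - 276 = -33)
R(A) = 15 + 3*A (R(A) = (5 + A)*3 = 15 + 3*A)
H(T, l) = -24/l - l/33 (H(T, l) = l/(-33) + (15 + 3*(-13))/l = l*(-1/33) + (15 - 39)/l = -l/33 - 24/l = -24/l - l/33)
(H(-1932, 1884) + 1949163)/(3911843 - 3804971) = ((-24/1884 - 1/33*1884) + 1949163)/(3911843 - 3804971) = ((-24*1/1884 - 628/11) + 1949163)/106872 = ((-2/157 - 628/11) + 1949163)*(1/106872) = (-98618/1727 + 1949163)*(1/106872) = (3366105883/1727)*(1/106872) = 3366105883/184567944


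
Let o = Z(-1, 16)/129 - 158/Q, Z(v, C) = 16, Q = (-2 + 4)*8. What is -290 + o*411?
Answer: -1478391/344 ≈ -4297.6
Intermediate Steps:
Q = 16 (Q = 2*8 = 16)
o = -10063/1032 (o = 16/129 - 158/16 = 16*(1/129) - 158*1/16 = 16/129 - 79/8 = -10063/1032 ≈ -9.7510)
-290 + o*411 = -290 - 10063/1032*411 = -290 - 1378631/344 = -1478391/344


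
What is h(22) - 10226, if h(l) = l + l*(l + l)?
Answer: -9236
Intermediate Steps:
h(l) = l + 2*l² (h(l) = l + l*(2*l) = l + 2*l²)
h(22) - 10226 = 22*(1 + 2*22) - 10226 = 22*(1 + 44) - 10226 = 22*45 - 10226 = 990 - 10226 = -9236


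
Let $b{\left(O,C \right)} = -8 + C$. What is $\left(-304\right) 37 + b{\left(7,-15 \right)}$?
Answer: $-11271$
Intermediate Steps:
$\left(-304\right) 37 + b{\left(7,-15 \right)} = \left(-304\right) 37 - 23 = -11248 - 23 = -11271$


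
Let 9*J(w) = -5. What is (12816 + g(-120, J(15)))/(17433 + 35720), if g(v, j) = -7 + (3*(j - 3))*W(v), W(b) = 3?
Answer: 12777/53153 ≈ 0.24038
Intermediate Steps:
J(w) = -5/9 (J(w) = (⅑)*(-5) = -5/9)
g(v, j) = -34 + 9*j (g(v, j) = -7 + (3*(j - 3))*3 = -7 + (3*(-3 + j))*3 = -7 + (-9 + 3*j)*3 = -7 + (-27 + 9*j) = -34 + 9*j)
(12816 + g(-120, J(15)))/(17433 + 35720) = (12816 + (-34 + 9*(-5/9)))/(17433 + 35720) = (12816 + (-34 - 5))/53153 = (12816 - 39)*(1/53153) = 12777*(1/53153) = 12777/53153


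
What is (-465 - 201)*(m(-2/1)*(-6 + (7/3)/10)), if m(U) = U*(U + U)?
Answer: 153624/5 ≈ 30725.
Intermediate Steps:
m(U) = 2*U**2 (m(U) = U*(2*U) = 2*U**2)
(-465 - 201)*(m(-2/1)*(-6 + (7/3)/10)) = (-465 - 201)*((2*(-2/1)**2)*(-6 + (7/3)/10)) = -666*2*(-2*1)**2*(-6 + (7*(1/3))*(1/10)) = -666*2*(-2)**2*(-6 + (7/3)*(1/10)) = -666*2*4*(-6 + 7/30) = -5328*(-173)/30 = -666*(-692/15) = 153624/5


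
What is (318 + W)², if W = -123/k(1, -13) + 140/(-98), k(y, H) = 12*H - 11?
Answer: 137591290489/1366561 ≈ 1.0068e+5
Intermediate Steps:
k(y, H) = -11 + 12*H
W = -809/1169 (W = -123/(-11 + 12*(-13)) + 140/(-98) = -123/(-11 - 156) + 140*(-1/98) = -123/(-167) - 10/7 = -123*(-1/167) - 10/7 = 123/167 - 10/7 = -809/1169 ≈ -0.69204)
(318 + W)² = (318 - 809/1169)² = (370933/1169)² = 137591290489/1366561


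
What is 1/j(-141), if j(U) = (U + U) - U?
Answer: -1/141 ≈ -0.0070922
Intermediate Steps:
j(U) = U (j(U) = 2*U - U = U)
1/j(-141) = 1/(-141) = -1/141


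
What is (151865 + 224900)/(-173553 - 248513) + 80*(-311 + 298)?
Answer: -439325405/422066 ≈ -1040.9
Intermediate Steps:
(151865 + 224900)/(-173553 - 248513) + 80*(-311 + 298) = 376765/(-422066) + 80*(-13) = 376765*(-1/422066) - 1040 = -376765/422066 - 1040 = -439325405/422066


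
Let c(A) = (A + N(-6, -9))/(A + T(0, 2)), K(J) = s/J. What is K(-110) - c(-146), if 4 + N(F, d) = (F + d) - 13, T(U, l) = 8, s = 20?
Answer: -1117/759 ≈ -1.4717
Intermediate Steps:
N(F, d) = -17 + F + d (N(F, d) = -4 + ((F + d) - 13) = -4 + (-13 + F + d) = -17 + F + d)
K(J) = 20/J
c(A) = (-32 + A)/(8 + A) (c(A) = (A + (-17 - 6 - 9))/(A + 8) = (A - 32)/(8 + A) = (-32 + A)/(8 + A))
K(-110) - c(-146) = 20/(-110) - (-32 - 146)/(8 - 146) = 20*(-1/110) - (-178)/(-138) = -2/11 - (-1)*(-178)/138 = -2/11 - 1*89/69 = -2/11 - 89/69 = -1117/759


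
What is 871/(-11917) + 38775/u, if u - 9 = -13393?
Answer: -473739139/159497128 ≈ -2.9702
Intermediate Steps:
u = -13384 (u = 9 - 13393 = -13384)
871/(-11917) + 38775/u = 871/(-11917) + 38775/(-13384) = 871*(-1/11917) + 38775*(-1/13384) = -871/11917 - 38775/13384 = -473739139/159497128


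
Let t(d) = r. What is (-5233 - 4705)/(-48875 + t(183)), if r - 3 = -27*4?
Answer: 4969/24490 ≈ 0.20290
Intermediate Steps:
r = -105 (r = 3 - 27*4 = 3 - 108 = -105)
t(d) = -105
(-5233 - 4705)/(-48875 + t(183)) = (-5233 - 4705)/(-48875 - 105) = -9938/(-48980) = -9938*(-1/48980) = 4969/24490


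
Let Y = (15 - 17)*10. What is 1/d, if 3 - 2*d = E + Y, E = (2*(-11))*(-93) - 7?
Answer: -1/1008 ≈ -0.00099206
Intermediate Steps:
E = 2039 (E = -22*(-93) - 7 = 2046 - 7 = 2039)
Y = -20 (Y = -2*10 = -20)
d = -1008 (d = 3/2 - (2039 - 20)/2 = 3/2 - ½*2019 = 3/2 - 2019/2 = -1008)
1/d = 1/(-1008) = -1/1008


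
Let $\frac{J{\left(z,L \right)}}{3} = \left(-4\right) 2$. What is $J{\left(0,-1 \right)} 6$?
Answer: $-144$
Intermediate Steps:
$J{\left(z,L \right)} = -24$ ($J{\left(z,L \right)} = 3 \left(\left(-4\right) 2\right) = 3 \left(-8\right) = -24$)
$J{\left(0,-1 \right)} 6 = \left(-24\right) 6 = -144$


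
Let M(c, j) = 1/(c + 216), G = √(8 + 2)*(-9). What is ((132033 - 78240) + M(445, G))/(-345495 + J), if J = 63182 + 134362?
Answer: -35557174/97795611 ≈ -0.36359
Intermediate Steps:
G = -9*√10 (G = √10*(-9) = -9*√10 ≈ -28.461)
M(c, j) = 1/(216 + c)
J = 197544
((132033 - 78240) + M(445, G))/(-345495 + J) = ((132033 - 78240) + 1/(216 + 445))/(-345495 + 197544) = (53793 + 1/661)/(-147951) = (53793 + 1/661)*(-1/147951) = (35557174/661)*(-1/147951) = -35557174/97795611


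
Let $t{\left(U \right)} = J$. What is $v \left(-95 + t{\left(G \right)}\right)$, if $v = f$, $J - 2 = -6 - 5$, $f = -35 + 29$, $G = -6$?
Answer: $624$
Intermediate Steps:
$f = -6$
$J = -9$ ($J = 2 - 11 = -9$)
$v = -6$
$t{\left(U \right)} = -9$
$v \left(-95 + t{\left(G \right)}\right) = - 6 \left(-95 - 9\right) = \left(-6\right) \left(-104\right) = 624$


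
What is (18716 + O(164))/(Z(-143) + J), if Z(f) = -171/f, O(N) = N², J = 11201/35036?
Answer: 228522870576/7592899 ≈ 30097.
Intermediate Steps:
J = 11201/35036 (J = 11201*(1/35036) = 11201/35036 ≈ 0.31970)
(18716 + O(164))/(Z(-143) + J) = (18716 + 164²)/(-171/(-143) + 11201/35036) = (18716 + 26896)/(-171*(-1/143) + 11201/35036) = 45612/(171/143 + 11201/35036) = 45612/(7592899/5010148) = 45612*(5010148/7592899) = 228522870576/7592899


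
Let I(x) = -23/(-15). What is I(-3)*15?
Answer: 23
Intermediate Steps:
I(x) = 23/15 (I(x) = -23*(-1/15) = 23/15)
I(-3)*15 = (23/15)*15 = 23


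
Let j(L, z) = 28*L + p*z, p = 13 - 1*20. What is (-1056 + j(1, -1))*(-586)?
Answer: 598306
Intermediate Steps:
p = -7 (p = 13 - 20 = -7)
j(L, z) = -7*z + 28*L (j(L, z) = 28*L - 7*z = -7*z + 28*L)
(-1056 + j(1, -1))*(-586) = (-1056 + (-7*(-1) + 28*1))*(-586) = (-1056 + (7 + 28))*(-586) = (-1056 + 35)*(-586) = -1021*(-586) = 598306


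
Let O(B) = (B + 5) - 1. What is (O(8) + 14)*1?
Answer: 26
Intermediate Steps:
O(B) = 4 + B (O(B) = (5 + B) - 1 = 4 + B)
(O(8) + 14)*1 = ((4 + 8) + 14)*1 = (12 + 14)*1 = 26*1 = 26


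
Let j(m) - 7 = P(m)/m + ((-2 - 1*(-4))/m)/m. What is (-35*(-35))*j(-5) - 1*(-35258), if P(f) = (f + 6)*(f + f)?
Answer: 46381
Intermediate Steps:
P(f) = 2*f*(6 + f) (P(f) = (6 + f)*(2*f) = 2*f*(6 + f))
j(m) = 19 + 2*m + 2/m² (j(m) = 7 + ((2*m*(6 + m))/m + ((-2 - 1*(-4))/m)/m) = 7 + ((12 + 2*m) + ((-2 + 4)/m)/m) = 7 + ((12 + 2*m) + (2/m)/m) = 7 + ((12 + 2*m) + 2/m²) = 7 + (12 + 2*m + 2/m²) = 19 + 2*m + 2/m²)
(-35*(-35))*j(-5) - 1*(-35258) = (-35*(-35))*(19 + 2*(-5) + 2/(-5)²) - 1*(-35258) = 1225*(19 - 10 + 2*(1/25)) + 35258 = 1225*(19 - 10 + 2/25) + 35258 = 1225*(227/25) + 35258 = 11123 + 35258 = 46381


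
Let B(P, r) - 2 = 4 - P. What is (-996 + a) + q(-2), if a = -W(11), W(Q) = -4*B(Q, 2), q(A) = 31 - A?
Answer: -983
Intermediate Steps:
B(P, r) = 6 - P (B(P, r) = 2 + (4 - P) = 6 - P)
W(Q) = -24 + 4*Q (W(Q) = -4*(6 - Q) = -24 + 4*Q)
a = -20 (a = -(-24 + 4*11) = -(-24 + 44) = -1*20 = -20)
(-996 + a) + q(-2) = (-996 - 20) + (31 - 1*(-2)) = -1016 + (31 + 2) = -1016 + 33 = -983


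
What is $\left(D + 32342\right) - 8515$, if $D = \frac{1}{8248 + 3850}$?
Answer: $\frac{288259047}{12098} \approx 23827.0$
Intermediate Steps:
$D = \frac{1}{12098} \approx 8.2658 \cdot 10^{-5}$
$\left(D + 32342\right) - 8515 = \left(\frac{1}{12098} + 32342\right) - 8515 = \frac{391273517}{12098} - 8515 = \frac{288259047}{12098}$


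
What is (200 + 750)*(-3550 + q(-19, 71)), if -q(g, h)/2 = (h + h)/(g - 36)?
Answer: -37043540/11 ≈ -3.3676e+6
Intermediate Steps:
q(g, h) = -4*h/(-36 + g) (q(g, h) = -2*(h + h)/(g - 36) = -2*2*h/(-36 + g) = -4*h/(-36 + g))
(200 + 750)*(-3550 + q(-19, 71)) = (200 + 750)*(-3550 - 4*71/(-36 - 19)) = 950*(-3550 - 4*71/(-55)) = 950*(-3550 - 4*71*(-1/55)) = 950*(-3550 + 284/55) = 950*(-194966/55) = -37043540/11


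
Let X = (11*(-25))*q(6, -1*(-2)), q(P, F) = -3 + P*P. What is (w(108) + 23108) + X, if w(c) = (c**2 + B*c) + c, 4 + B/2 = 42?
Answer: 34013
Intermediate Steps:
B = 76 (B = -8 + 2*42 = -8 + 84 = 76)
w(c) = c**2 + 77*c (w(c) = (c**2 + 76*c) + c = c**2 + 77*c)
q(P, F) = -3 + P**2
X = -9075 (X = (11*(-25))*(-3 + 6**2) = -275*(-3 + 36) = -275*33 = -9075)
(w(108) + 23108) + X = (108*(77 + 108) + 23108) - 9075 = (108*185 + 23108) - 9075 = (19980 + 23108) - 9075 = 43088 - 9075 = 34013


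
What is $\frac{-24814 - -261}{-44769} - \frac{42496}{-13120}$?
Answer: $\frac{34759981}{9177645} \approx 3.7875$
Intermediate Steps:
$\frac{-24814 - -261}{-44769} - \frac{42496}{-13120} = \left(-24814 + 261\right) \left(- \frac{1}{44769}\right) - - \frac{664}{205} = \left(-24553\right) \left(- \frac{1}{44769}\right) + \frac{664}{205} = \frac{24553}{44769} + \frac{664}{205} = \frac{34759981}{9177645}$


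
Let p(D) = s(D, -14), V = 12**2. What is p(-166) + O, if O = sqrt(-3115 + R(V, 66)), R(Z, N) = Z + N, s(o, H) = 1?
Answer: 1 + I*sqrt(2905) ≈ 1.0 + 53.898*I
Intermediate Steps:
V = 144
R(Z, N) = N + Z
p(D) = 1
O = I*sqrt(2905) (O = sqrt(-3115 + (66 + 144)) = sqrt(-3115 + 210) = sqrt(-2905) = I*sqrt(2905) ≈ 53.898*I)
p(-166) + O = 1 + I*sqrt(2905)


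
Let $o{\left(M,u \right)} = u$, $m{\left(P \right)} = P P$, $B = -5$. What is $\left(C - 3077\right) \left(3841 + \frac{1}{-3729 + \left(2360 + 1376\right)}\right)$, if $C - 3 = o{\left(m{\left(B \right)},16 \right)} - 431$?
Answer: $- \frac{93812232}{7} \approx -1.3402 \cdot 10^{7}$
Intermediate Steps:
$m{\left(P \right)} = P^{2}$
$C = -412$ ($C = 3 + \left(16 - 431\right) = 3 - 415 = -412$)
$\left(C - 3077\right) \left(3841 + \frac{1}{-3729 + \left(2360 + 1376\right)}\right) = \left(-412 - 3077\right) \left(3841 + \frac{1}{-3729 + \left(2360 + 1376\right)}\right) = - 3489 \left(3841 + \frac{1}{-3729 + 3736}\right) = - 3489 \left(3841 + \frac{1}{7}\right) = \left(-3489\right) \frac{26888}{7} = - \frac{93812232}{7}$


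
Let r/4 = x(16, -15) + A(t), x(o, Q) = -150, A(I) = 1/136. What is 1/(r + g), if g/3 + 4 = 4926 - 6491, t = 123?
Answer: -34/180437 ≈ -0.00018843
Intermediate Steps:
A(I) = 1/136
g = -4707 (g = -12 + 3*(4926 - 6491) = -12 + 3*(-1565) = -12 - 4695 = -4707)
r = -20399/34 (r = 4*(-150 + 1/136) = 4*(-20399/136) = -20399/34 ≈ -599.97)
1/(r + g) = 1/(-20399/34 - 4707) = 1/(-180437/34) = -34/180437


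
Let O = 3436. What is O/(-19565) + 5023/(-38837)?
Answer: -231718927/759845905 ≈ -0.30496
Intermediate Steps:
O/(-19565) + 5023/(-38837) = 3436/(-19565) + 5023/(-38837) = 3436*(-1/19565) + 5023*(-1/38837) = -3436/19565 - 5023/38837 = -231718927/759845905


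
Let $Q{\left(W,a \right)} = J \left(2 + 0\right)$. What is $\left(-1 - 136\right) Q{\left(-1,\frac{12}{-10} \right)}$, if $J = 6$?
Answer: $-1644$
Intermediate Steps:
$Q{\left(W,a \right)} = 12$ ($Q{\left(W,a \right)} = 6 \left(2 + 0\right) = 6 \cdot 2 = 12$)
$\left(-1 - 136\right) Q{\left(-1,\frac{12}{-10} \right)} = \left(-1 - 136\right) 12 = \left(-137\right) 12 = -1644$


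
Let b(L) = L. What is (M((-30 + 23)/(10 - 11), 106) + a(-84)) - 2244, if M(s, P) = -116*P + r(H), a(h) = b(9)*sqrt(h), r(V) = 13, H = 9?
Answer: -14527 + 18*I*sqrt(21) ≈ -14527.0 + 82.486*I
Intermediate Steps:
a(h) = 9*sqrt(h)
M(s, P) = 13 - 116*P (M(s, P) = -116*P + 13 = 13 - 116*P)
(M((-30 + 23)/(10 - 11), 106) + a(-84)) - 2244 = ((13 - 116*106) + 9*sqrt(-84)) - 2244 = ((13 - 12296) + 9*(2*I*sqrt(21))) - 2244 = (-12283 + 18*I*sqrt(21)) - 2244 = -14527 + 18*I*sqrt(21)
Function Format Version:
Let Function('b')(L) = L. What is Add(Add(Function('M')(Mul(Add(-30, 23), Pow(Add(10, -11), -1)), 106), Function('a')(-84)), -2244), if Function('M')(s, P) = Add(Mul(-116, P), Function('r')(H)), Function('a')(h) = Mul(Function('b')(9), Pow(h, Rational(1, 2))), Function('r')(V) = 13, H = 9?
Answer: Add(-14527, Mul(18, I, Pow(21, Rational(1, 2)))) ≈ Add(-14527., Mul(82.486, I))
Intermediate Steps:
Function('a')(h) = Mul(9, Pow(h, Rational(1, 2)))
Function('M')(s, P) = Add(13, Mul(-116, P)) (Function('M')(s, P) = Add(Mul(-116, P), 13) = Add(13, Mul(-116, P)))
Add(Add(Function('M')(Mul(Add(-30, 23), Pow(Add(10, -11), -1)), 106), Function('a')(-84)), -2244) = Add(Add(Add(13, Mul(-116, 106)), Mul(9, Pow(-84, Rational(1, 2)))), -2244) = Add(Add(Add(13, -12296), Mul(9, Mul(2, I, Pow(21, Rational(1, 2))))), -2244) = Add(Add(-12283, Mul(18, I, Pow(21, Rational(1, 2)))), -2244) = Add(-14527, Mul(18, I, Pow(21, Rational(1, 2))))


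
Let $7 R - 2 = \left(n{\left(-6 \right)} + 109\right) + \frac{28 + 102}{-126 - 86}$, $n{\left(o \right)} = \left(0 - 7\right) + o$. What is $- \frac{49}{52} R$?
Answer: $- \frac{72261}{5512} \approx -13.11$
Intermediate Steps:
$n{\left(o \right)} = -7 + o$
$R = \frac{10323}{742}$ ($R = \frac{2}{7} + \frac{\left(\left(-7 - 6\right) + 109\right) + \frac{28 + 102}{-126 - 86}}{7} = \frac{2}{7} + \frac{\left(-13 + 109\right) + \frac{130}{-212}}{7} = \frac{2}{7} + \frac{96 + 130 \left(- \frac{1}{212}\right)}{7} = \frac{2}{7} + \frac{96 - \frac{65}{106}}{7} = \frac{2}{7} + \frac{1}{7} \cdot \frac{10111}{106} = \frac{2}{7} + \frac{10111}{742} = \frac{10323}{742} \approx 13.912$)
$- \frac{49}{52} R = - \frac{49}{52} \cdot \frac{10323}{742} = \left(-49\right) \frac{1}{52} \cdot \frac{10323}{742} = \left(- \frac{49}{52}\right) \frac{10323}{742} = - \frac{72261}{5512}$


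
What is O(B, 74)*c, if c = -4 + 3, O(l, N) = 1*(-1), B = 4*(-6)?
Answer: 1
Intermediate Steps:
B = -24
O(l, N) = -1
c = -1
O(B, 74)*c = -1*(-1) = 1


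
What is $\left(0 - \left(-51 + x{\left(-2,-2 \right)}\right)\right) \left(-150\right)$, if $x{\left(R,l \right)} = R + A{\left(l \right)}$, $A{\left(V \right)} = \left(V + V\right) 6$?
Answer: $-11550$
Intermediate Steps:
$A{\left(V \right)} = 12 V$ ($A{\left(V \right)} = 2 V 6 = 12 V$)
$x{\left(R,l \right)} = R + 12 l$
$\left(0 - \left(-51 + x{\left(-2,-2 \right)}\right)\right) \left(-150\right) = \left(0 + \left(51 - \left(-2 + 12 \left(-2\right)\right)\right)\right) \left(-150\right) = \left(0 + \left(51 - \left(-2 - 24\right)\right)\right) \left(-150\right) = \left(0 + \left(51 - -26\right)\right) \left(-150\right) = \left(0 + \left(51 + 26\right)\right) \left(-150\right) = \left(0 + 77\right) \left(-150\right) = 77 \left(-150\right) = -11550$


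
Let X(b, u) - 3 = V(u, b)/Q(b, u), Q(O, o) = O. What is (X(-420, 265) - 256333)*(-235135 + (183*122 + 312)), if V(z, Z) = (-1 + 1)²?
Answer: 54469356010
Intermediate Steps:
V(z, Z) = 0 (V(z, Z) = 0² = 0)
X(b, u) = 3 (X(b, u) = 3 + 0/b = 3 + 0 = 3)
(X(-420, 265) - 256333)*(-235135 + (183*122 + 312)) = (3 - 256333)*(-235135 + (183*122 + 312)) = -256330*(-235135 + (22326 + 312)) = -256330*(-235135 + 22638) = -256330*(-212497) = 54469356010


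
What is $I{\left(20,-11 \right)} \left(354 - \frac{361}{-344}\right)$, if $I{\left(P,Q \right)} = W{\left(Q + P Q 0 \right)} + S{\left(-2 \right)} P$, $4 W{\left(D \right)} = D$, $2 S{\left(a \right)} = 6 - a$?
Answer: $\frac{37740333}{1376} \approx 27428.0$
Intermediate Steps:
$S{\left(a \right)} = 3 - \frac{a}{2}$ ($S{\left(a \right)} = \frac{6 - a}{2} = 3 - \frac{a}{2}$)
$W{\left(D \right)} = \frac{D}{4}$
$I{\left(P,Q \right)} = 4 P + \frac{Q}{4}$ ($I{\left(P,Q \right)} = \frac{Q + P Q 0}{4} + \left(3 - -1\right) P = \frac{Q + 0}{4} + \left(3 + 1\right) P = \frac{Q}{4} + 4 P = 4 P + \frac{Q}{4}$)
$I{\left(20,-11 \right)} \left(354 - \frac{361}{-344}\right) = \left(4 \cdot 20 + \frac{1}{4} \left(-11\right)\right) \left(354 - \frac{361}{-344}\right) = \left(80 - \frac{11}{4}\right) \left(354 - - \frac{361}{344}\right) = \frac{309 \left(354 + \frac{361}{344}\right)}{4} = \frac{309}{4} \cdot \frac{122137}{344} = \frac{37740333}{1376}$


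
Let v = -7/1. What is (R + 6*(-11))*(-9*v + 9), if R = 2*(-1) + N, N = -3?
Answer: -5112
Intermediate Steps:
v = -7 (v = -7*1 = -7)
R = -5 (R = 2*(-1) - 3 = -2 - 3 = -5)
(R + 6*(-11))*(-9*v + 9) = (-5 + 6*(-11))*(-9*(-7) + 9) = (-5 - 66)*(63 + 9) = -71*72 = -5112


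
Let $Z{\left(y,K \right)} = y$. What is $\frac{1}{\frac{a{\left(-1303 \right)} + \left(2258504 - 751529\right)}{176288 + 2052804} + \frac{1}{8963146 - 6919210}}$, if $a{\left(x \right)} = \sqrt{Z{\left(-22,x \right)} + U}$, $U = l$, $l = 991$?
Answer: $\frac{877099691957320716973344}{592962634237513238112865} - \frac{582026282590263552 \sqrt{969}}{592962634237513238112865} \approx 1.4792$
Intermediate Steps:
$U = 991$
$a{\left(x \right)} = \sqrt{969}$ ($a{\left(x \right)} = \sqrt{-22 + 991} = \sqrt{969}$)
$\frac{1}{\frac{a{\left(-1303 \right)} + \left(2258504 - 751529\right)}{176288 + 2052804} + \frac{1}{8963146 - 6919210}} = \frac{1}{\frac{\sqrt{969} + \left(2258504 - 751529\right)}{176288 + 2052804} + \frac{1}{8963146 - 6919210}} = \frac{1}{\frac{\sqrt{969} + \left(2258504 - 751529\right)}{2229092} + \frac{1}{2043936}} = \frac{1}{\left(\sqrt{969} + 1506975\right) \frac{1}{2229092} + \frac{1}{2043936}} = \frac{1}{\left(1506975 + \sqrt{969}\right) \frac{1}{2229092} + \frac{1}{2043936}} = \frac{1}{\left(\frac{1506975}{2229092} + \frac{\sqrt{969}}{2229092}\right) + \frac{1}{2043936}} = \frac{1}{\frac{770040670673}{1139030346528} + \frac{\sqrt{969}}{2229092}}$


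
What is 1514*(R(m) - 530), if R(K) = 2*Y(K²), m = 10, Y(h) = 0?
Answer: -802420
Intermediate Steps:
R(K) = 0 (R(K) = 2*0 = 0)
1514*(R(m) - 530) = 1514*(0 - 530) = 1514*(-530) = -802420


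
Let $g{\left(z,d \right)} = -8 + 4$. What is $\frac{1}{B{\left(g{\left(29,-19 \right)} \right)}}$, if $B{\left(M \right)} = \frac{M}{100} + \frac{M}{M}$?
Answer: $\frac{25}{24} \approx 1.0417$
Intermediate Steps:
$g{\left(z,d \right)} = -4$
$B{\left(M \right)} = 1 + \frac{M}{100}$ ($B{\left(M \right)} = M \frac{1}{100} + 1 = \frac{M}{100} + 1 = 1 + \frac{M}{100}$)
$\frac{1}{B{\left(g{\left(29,-19 \right)} \right)}} = \frac{1}{1 + \frac{1}{100} \left(-4\right)} = \frac{1}{1 - \frac{1}{25}} = \frac{1}{\frac{24}{25}} = \frac{25}{24}$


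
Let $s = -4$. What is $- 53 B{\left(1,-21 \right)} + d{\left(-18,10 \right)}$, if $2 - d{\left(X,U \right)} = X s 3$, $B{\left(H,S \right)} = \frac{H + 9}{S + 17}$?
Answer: $- \frac{163}{2} \approx -81.5$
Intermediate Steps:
$B{\left(H,S \right)} = \frac{9 + H}{17 + S}$
$d{\left(X,U \right)} = 2 + 12 X$ ($d{\left(X,U \right)} = 2 - X \left(-4\right) 3 = 2 - - 4 X 3 = 2 - - 12 X = 2 + 12 X$)
$- 53 B{\left(1,-21 \right)} + d{\left(-18,10 \right)} = - 53 \frac{9 + 1}{17 - 21} + \left(2 + 12 \left(-18\right)\right) = - 53 \frac{1}{-4} \cdot 10 + \left(2 - 216\right) = - 53 \left(\left(- \frac{1}{4}\right) 10\right) - 214 = \left(-53\right) \left(- \frac{5}{2}\right) - 214 = \frac{265}{2} - 214 = - \frac{163}{2}$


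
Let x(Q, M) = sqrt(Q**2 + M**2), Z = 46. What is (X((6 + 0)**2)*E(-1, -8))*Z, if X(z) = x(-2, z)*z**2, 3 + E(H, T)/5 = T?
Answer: -32788800*sqrt(13) ≈ -1.1822e+8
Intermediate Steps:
E(H, T) = -15 + 5*T
x(Q, M) = sqrt(M**2 + Q**2)
X(z) = z**2*sqrt(4 + z**2) (X(z) = sqrt(z**2 + (-2)**2)*z**2 = sqrt(z**2 + 4)*z**2 = sqrt(4 + z**2)*z**2 = z**2*sqrt(4 + z**2))
(X((6 + 0)**2)*E(-1, -8))*Z = ((((6 + 0)**2)**2*sqrt(4 + ((6 + 0)**2)**2))*(-15 + 5*(-8)))*46 = (((6**2)**2*sqrt(4 + (6**2)**2))*(-15 - 40))*46 = ((36**2*sqrt(4 + 36**2))*(-55))*46 = ((1296*sqrt(4 + 1296))*(-55))*46 = ((1296*sqrt(1300))*(-55))*46 = ((1296*(10*sqrt(13)))*(-55))*46 = ((12960*sqrt(13))*(-55))*46 = -712800*sqrt(13)*46 = -32788800*sqrt(13)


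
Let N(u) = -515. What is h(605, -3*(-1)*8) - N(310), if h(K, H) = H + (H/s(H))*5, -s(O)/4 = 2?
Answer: 524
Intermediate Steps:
s(O) = -8 (s(O) = -4*2 = -8)
h(K, H) = 3*H/8 (h(K, H) = H + (H/(-8))*5 = H + (H*(-1/8))*5 = H - H/8*5 = H - 5*H/8 = 3*H/8)
h(605, -3*(-1)*8) - N(310) = 3*(-3*(-1)*8)/8 - 1*(-515) = 3*(3*8)/8 + 515 = (3/8)*24 + 515 = 9 + 515 = 524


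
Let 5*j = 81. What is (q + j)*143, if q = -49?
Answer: -23452/5 ≈ -4690.4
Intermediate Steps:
j = 81/5 (j = (⅕)*81 = 81/5 ≈ 16.200)
(q + j)*143 = (-49 + 81/5)*143 = -164/5*143 = -23452/5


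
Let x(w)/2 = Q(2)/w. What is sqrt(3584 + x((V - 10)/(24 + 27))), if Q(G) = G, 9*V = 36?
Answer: 5*sqrt(142) ≈ 59.582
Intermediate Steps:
V = 4 (V = (1/9)*36 = 4)
x(w) = 4/w (x(w) = 2*(2/w) = 4/w)
sqrt(3584 + x((V - 10)/(24 + 27))) = sqrt(3584 + 4/(((4 - 10)/(24 + 27)))) = sqrt(3584 + 4/((-6/51))) = sqrt(3584 + 4/((-6*1/51))) = sqrt(3584 + 4/(-2/17)) = sqrt(3584 + 4*(-17/2)) = sqrt(3584 - 34) = sqrt(3550) = 5*sqrt(142)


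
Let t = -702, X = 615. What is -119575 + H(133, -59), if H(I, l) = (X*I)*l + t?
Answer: -4946182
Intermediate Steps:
H(I, l) = -702 + 615*I*l (H(I, l) = (615*I)*l - 702 = 615*I*l - 702 = -702 + 615*I*l)
-119575 + H(133, -59) = -119575 + (-702 + 615*133*(-59)) = -119575 + (-702 - 4825905) = -119575 - 4826607 = -4946182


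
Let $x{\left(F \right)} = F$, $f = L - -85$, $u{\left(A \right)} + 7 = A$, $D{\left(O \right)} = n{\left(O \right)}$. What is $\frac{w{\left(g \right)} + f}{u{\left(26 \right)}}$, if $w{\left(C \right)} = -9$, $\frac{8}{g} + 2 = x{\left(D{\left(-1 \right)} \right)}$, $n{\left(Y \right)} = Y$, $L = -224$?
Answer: $- \frac{148}{19} \approx -7.7895$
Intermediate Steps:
$D{\left(O \right)} = O$
$u{\left(A \right)} = -7 + A$
$f = -139$ ($f = -224 - -85 = -224 + 85 = -139$)
$g = - \frac{8}{3}$ ($g = \frac{8}{-2 - 1} = \frac{8}{-3} = 8 \left(- \frac{1}{3}\right) = - \frac{8}{3} \approx -2.6667$)
$\frac{w{\left(g \right)} + f}{u{\left(26 \right)}} = \frac{-9 - 139}{-7 + 26} = - \frac{148}{19}$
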